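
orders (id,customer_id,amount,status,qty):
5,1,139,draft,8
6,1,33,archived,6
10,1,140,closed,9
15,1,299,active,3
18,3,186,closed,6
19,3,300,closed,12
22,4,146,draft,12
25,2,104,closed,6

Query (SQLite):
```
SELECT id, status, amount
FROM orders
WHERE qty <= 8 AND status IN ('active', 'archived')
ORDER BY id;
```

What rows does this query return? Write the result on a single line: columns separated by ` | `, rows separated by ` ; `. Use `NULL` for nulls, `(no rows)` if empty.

6 | archived | 33 ; 15 | active | 299

qty <= 8: ids {5, 6, 15, 18, 25}
status IN ('active', 'archived'): ids {6, 15}
Combine with AND.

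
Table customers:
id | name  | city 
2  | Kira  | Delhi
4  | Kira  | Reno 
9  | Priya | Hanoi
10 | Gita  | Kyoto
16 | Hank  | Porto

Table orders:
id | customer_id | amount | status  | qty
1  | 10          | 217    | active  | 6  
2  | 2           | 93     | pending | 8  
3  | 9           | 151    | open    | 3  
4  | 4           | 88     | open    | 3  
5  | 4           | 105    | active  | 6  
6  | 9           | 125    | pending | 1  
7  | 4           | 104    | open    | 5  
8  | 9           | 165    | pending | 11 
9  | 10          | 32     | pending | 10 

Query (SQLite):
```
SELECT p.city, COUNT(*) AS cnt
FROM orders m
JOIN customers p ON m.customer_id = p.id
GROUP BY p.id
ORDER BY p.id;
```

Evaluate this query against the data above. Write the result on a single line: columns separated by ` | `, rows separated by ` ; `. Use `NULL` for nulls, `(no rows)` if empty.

Join each orders row to its customers via customer_id.
Group joined rows by customers.id; compute COUNT(*) per group.
  2: ids {2} → COUNT(*)=1
  4: ids {4, 5, 7} → COUNT(*)=3
  9: ids {3, 6, 8} → COUNT(*)=3
  10: ids {1, 9} → COUNT(*)=2

Delhi | 1 ; Reno | 3 ; Hanoi | 3 ; Kyoto | 2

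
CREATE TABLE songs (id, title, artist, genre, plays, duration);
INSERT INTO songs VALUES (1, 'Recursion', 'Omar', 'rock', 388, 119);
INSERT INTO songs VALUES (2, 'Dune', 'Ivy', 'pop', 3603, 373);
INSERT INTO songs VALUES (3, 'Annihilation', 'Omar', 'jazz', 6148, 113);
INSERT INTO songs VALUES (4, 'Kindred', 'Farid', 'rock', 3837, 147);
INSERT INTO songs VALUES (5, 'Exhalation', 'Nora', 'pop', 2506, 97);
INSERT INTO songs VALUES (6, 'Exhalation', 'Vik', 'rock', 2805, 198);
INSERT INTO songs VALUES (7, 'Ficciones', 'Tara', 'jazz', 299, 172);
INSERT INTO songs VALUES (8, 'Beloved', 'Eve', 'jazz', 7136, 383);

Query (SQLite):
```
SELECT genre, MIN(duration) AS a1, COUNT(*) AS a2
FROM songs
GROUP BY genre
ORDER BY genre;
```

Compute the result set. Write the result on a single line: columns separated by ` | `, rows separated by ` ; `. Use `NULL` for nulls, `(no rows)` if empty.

Group songs by genre.
Per group compute: MIN(duration), COUNT(*).
  jazz: ids {3, 7, 8} → MIN(duration)=113, COUNT(*)=3
  pop: ids {2, 5} → MIN(duration)=97, COUNT(*)=2
  rock: ids {1, 4, 6} → MIN(duration)=119, COUNT(*)=3

jazz | 113 | 3 ; pop | 97 | 2 ; rock | 119 | 3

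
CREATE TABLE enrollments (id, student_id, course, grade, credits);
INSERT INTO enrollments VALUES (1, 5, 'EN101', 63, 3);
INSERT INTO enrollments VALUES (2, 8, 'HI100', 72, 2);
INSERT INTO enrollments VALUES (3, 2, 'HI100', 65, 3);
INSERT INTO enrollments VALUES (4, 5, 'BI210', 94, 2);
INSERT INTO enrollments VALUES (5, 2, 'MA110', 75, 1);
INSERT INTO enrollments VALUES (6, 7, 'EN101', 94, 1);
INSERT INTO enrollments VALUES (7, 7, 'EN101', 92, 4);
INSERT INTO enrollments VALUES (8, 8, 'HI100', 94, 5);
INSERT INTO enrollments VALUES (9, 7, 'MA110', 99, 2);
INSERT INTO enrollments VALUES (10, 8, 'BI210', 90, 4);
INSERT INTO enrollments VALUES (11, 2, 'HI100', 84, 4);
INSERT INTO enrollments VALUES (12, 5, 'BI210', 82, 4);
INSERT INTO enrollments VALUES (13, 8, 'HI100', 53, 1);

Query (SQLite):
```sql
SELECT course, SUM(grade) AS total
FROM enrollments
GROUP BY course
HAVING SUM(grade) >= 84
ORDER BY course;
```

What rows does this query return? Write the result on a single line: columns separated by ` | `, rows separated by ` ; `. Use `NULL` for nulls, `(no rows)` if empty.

Partition enrollments by course; compute SUM(grade) within each group.
HAVING: keep groups where SUM(grade) >= 84.
  BI210: ids {4, 10, 12} → SUM(grade)=266
  EN101: ids {1, 6, 7} → SUM(grade)=249
  HI100: ids {2, 3, 8, 11, 13} → SUM(grade)=368
  MA110: ids {5, 9} → SUM(grade)=174

BI210 | 266 ; EN101 | 249 ; HI100 | 368 ; MA110 | 174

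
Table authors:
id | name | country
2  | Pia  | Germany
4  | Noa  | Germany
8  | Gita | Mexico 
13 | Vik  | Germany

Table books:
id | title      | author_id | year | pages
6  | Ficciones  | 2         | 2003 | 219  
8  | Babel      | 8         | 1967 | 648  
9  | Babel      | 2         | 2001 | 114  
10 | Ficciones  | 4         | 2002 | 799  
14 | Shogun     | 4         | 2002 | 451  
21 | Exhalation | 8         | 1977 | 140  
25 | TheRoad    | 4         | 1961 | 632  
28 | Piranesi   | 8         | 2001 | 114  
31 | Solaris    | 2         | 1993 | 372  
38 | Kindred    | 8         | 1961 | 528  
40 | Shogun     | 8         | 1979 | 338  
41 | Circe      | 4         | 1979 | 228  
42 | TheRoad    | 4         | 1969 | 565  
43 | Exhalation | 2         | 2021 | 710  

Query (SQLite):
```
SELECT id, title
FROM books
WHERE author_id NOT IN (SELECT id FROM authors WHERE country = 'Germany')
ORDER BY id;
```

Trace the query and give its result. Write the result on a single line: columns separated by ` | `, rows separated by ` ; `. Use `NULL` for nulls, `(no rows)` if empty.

8 | Babel ; 21 | Exhalation ; 28 | Piranesi ; 38 | Kindred ; 40 | Shogun

Inner query: authors.id where country = 'Germany'.
Outer: keep books rows whose author_id is not in that set.
Inner query → {2, 4, 13}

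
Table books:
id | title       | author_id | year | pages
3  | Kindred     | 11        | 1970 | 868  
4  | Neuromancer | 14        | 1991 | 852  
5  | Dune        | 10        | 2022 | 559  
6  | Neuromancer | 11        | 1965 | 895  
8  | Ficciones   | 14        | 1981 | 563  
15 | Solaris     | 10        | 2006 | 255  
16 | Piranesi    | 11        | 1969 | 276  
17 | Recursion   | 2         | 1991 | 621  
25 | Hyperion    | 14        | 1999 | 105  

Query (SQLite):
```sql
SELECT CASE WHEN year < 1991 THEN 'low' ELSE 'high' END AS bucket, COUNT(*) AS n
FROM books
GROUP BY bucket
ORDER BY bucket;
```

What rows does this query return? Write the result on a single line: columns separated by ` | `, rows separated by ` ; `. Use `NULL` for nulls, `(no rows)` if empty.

high | 5 ; low | 4

Bucket rows by year < 1991 → 'low' else 'high'; count each bucket.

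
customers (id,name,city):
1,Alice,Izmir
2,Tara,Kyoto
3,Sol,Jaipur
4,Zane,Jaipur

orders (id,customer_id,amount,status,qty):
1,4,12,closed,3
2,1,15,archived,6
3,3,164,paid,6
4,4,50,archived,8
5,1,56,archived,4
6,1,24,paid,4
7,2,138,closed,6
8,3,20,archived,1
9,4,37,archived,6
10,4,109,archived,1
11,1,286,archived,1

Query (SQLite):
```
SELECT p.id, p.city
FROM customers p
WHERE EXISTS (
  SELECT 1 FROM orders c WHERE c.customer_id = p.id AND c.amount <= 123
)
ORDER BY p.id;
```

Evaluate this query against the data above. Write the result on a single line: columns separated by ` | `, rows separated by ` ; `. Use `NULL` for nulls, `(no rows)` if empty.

1 | Izmir ; 3 | Jaipur ; 4 | Jaipur

For each customers row, check whether any orders with matching customer_id has amount <= 123.
Keep rows where that is true.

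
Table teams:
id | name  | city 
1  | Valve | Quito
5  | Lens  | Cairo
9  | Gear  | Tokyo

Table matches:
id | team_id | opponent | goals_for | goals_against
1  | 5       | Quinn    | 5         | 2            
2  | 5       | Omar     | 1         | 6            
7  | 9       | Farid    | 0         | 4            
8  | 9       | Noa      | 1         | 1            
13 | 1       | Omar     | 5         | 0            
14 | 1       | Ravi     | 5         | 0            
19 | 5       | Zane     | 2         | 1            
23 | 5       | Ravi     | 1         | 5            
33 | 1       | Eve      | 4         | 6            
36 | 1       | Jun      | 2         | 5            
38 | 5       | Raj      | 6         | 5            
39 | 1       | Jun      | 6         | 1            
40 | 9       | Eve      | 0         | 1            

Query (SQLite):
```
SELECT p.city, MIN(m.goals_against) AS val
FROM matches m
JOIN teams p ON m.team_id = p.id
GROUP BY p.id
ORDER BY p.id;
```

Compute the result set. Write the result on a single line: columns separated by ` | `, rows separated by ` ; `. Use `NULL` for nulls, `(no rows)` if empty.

Quito | 0 ; Cairo | 1 ; Tokyo | 1

Join each matches row to its teams via team_id.
Group joined rows by teams.id; compute MIN(m.goals_against) per group.
  1: ids {13, 14, 33, 36, 39} → MIN(m.goals_against)=0
  5: ids {1, 2, 19, 23, 38} → MIN(m.goals_against)=1
  9: ids {7, 8, 40} → MIN(m.goals_against)=1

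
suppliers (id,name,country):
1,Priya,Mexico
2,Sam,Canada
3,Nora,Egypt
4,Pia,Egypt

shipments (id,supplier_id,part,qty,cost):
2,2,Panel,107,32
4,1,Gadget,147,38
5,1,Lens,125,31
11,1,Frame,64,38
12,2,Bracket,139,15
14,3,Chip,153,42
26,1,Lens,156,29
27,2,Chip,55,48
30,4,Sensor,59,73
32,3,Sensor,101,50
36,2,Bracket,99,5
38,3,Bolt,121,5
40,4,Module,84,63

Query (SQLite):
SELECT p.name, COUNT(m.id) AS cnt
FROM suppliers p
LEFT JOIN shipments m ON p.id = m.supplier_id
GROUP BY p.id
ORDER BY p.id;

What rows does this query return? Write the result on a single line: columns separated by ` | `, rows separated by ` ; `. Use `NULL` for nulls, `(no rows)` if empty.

LEFT JOIN keeps every suppliers row; unmatched ones get NULL for shipments columns.
Group by suppliers.id and compute COUNT(m.id). COUNT(col) of an all-NULL group is 0.
  1: ids {4, 5, 11, 26} → COUNT(m.id)=4
  2: ids {2, 12, 27, 36} → COUNT(m.id)=4
  3: ids {14, 32, 38} → COUNT(m.id)=3
  4: ids {30, 40} → COUNT(m.id)=2

Priya | 4 ; Sam | 4 ; Nora | 3 ; Pia | 2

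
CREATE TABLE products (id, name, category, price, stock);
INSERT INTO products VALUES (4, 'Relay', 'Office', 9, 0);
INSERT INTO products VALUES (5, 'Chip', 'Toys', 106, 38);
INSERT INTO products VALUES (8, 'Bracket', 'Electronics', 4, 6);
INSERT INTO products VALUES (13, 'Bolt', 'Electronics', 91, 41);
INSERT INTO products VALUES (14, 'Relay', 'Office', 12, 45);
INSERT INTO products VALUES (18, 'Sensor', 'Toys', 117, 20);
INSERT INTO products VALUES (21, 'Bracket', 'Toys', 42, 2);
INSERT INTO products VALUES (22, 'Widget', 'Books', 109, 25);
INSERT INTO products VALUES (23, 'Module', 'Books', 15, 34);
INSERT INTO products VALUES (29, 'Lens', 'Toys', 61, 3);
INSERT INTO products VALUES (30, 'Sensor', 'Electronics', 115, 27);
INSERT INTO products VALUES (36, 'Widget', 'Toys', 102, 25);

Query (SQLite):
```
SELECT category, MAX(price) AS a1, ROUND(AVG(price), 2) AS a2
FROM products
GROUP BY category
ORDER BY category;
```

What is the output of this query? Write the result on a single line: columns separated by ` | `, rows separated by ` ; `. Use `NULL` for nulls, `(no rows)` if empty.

Group products by category.
Per group compute: MAX(price), ROUND(AVG(price), 2).
  Books: ids {22, 23} → MAX(price)=109, ROUND(AVG(price), 2)=62
  Electronics: ids {8, 13, 30} → MAX(price)=115, ROUND(AVG(price), 2)=70
  Office: ids {4, 14} → MAX(price)=12, ROUND(AVG(price), 2)=10.5
  Toys: ids {5, 18, 21, 29, 36} → MAX(price)=117, ROUND(AVG(price), 2)=85.6

Books | 109 | 62 ; Electronics | 115 | 70 ; Office | 12 | 10.5 ; Toys | 117 | 85.6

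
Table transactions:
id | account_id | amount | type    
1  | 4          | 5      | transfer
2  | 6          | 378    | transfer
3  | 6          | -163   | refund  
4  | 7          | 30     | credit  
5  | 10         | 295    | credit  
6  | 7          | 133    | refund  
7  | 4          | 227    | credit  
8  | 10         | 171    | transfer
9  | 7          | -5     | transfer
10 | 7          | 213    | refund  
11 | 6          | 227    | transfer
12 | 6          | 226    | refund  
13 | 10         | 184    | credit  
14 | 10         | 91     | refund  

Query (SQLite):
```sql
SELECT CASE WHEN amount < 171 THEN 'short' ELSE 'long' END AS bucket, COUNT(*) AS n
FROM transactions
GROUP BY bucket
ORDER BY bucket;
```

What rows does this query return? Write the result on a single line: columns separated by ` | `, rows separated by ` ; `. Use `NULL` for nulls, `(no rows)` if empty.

Bucket rows by amount < 171 → 'short' else 'long'; count each bucket.

long | 8 ; short | 6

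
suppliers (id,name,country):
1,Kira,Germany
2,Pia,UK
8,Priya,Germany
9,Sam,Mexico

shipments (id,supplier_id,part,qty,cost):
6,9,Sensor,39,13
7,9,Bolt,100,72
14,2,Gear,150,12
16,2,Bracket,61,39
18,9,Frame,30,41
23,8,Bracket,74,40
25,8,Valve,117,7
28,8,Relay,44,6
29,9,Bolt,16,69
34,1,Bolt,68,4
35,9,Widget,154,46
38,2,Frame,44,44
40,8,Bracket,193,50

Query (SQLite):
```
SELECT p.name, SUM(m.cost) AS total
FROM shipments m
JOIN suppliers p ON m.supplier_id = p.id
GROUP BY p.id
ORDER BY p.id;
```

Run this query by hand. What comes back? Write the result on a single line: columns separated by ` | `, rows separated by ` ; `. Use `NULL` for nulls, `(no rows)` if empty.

Join each shipments row to its suppliers via supplier_id.
Group joined rows by suppliers.id; compute SUM(m.cost) per group.
  1: ids {34} → SUM(m.cost)=4
  2: ids {14, 16, 38} → SUM(m.cost)=95
  8: ids {23, 25, 28, 40} → SUM(m.cost)=103
  9: ids {6, 7, 18, 29, 35} → SUM(m.cost)=241

Kira | 4 ; Pia | 95 ; Priya | 103 ; Sam | 241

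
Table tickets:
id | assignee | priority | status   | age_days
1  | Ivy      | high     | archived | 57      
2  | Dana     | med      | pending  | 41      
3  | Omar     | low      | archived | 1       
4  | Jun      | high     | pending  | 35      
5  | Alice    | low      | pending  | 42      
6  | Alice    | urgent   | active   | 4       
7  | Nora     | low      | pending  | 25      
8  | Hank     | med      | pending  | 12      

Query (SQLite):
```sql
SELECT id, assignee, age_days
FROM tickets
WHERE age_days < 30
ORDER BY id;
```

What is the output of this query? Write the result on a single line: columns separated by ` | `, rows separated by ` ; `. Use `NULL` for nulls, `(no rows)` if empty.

age_days < 30: ids {3, 6, 7, 8}

3 | Omar | 1 ; 6 | Alice | 4 ; 7 | Nora | 25 ; 8 | Hank | 12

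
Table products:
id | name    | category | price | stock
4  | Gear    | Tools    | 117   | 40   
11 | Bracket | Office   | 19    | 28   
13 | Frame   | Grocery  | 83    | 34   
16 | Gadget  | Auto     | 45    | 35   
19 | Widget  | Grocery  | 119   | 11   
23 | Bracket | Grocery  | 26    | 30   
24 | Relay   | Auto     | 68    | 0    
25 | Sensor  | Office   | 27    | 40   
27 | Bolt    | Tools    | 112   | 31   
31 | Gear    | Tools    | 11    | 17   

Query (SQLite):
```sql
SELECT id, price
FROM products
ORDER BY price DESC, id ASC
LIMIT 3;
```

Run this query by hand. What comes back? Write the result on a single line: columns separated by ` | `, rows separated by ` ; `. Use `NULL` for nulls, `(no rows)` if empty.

Sort by price desc, tiebreak id asc: (119, id=19), (117, id=4), (112, id=27), (83, id=13), (68, id=24), (45, id=16) …. Take first 3.

19 | 119 ; 4 | 117 ; 27 | 112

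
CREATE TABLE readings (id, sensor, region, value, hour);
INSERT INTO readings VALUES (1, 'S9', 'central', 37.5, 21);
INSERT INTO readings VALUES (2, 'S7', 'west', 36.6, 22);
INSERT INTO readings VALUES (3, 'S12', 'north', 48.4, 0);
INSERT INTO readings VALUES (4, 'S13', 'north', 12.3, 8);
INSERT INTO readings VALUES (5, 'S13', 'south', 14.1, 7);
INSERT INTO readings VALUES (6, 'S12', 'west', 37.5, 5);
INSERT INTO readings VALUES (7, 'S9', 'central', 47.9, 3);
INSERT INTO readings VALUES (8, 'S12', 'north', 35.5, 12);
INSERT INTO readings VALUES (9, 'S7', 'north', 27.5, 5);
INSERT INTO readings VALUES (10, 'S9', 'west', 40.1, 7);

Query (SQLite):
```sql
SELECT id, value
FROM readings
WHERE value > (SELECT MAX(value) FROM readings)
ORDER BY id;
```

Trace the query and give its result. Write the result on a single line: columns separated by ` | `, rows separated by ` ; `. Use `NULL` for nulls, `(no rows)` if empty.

(no rows)

Scalar subquery: MAX(value) over all readings rows = 48.4.
Keep rows where value > that value.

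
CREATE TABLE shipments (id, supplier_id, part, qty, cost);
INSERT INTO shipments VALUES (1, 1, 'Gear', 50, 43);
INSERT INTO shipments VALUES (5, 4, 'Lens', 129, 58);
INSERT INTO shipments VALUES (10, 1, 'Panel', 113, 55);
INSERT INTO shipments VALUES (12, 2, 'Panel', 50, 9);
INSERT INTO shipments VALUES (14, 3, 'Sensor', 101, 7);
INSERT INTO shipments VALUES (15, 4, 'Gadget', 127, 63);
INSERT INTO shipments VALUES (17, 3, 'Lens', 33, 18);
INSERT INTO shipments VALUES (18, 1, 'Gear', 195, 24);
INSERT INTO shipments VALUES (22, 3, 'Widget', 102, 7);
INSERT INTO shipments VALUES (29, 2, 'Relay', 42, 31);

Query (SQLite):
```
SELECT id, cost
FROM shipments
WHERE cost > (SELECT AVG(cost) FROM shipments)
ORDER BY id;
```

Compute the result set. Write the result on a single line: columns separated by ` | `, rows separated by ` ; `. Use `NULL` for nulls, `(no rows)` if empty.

1 | 43 ; 5 | 58 ; 10 | 55 ; 15 | 63

Scalar subquery: AVG(cost) over all shipments rows = 31.5.
Keep rows where cost > that value.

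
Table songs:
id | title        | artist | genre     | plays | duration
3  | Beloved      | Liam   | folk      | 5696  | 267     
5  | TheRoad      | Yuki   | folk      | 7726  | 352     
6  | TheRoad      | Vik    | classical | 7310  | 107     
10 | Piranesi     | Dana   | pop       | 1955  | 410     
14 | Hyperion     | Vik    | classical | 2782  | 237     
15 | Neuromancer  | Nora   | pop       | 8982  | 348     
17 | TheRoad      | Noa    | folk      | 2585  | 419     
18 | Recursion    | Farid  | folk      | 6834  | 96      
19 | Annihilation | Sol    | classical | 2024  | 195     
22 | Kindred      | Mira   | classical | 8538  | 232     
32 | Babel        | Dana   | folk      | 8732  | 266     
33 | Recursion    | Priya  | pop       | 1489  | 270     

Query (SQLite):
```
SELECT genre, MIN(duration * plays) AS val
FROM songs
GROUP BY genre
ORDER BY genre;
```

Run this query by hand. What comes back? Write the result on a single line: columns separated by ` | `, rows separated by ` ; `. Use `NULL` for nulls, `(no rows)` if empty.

For each row compute duration * plays.
Group by genre; take MIN of the expression per group.
  classical: ids {6, 14, 19, 22} → MIN(duration * plays)=394680
  folk: ids {3, 5, 17, 18, 32} → MIN(duration * plays)=656064
  pop: ids {10, 15, 33} → MIN(duration * plays)=402030

classical | 394680 ; folk | 656064 ; pop | 402030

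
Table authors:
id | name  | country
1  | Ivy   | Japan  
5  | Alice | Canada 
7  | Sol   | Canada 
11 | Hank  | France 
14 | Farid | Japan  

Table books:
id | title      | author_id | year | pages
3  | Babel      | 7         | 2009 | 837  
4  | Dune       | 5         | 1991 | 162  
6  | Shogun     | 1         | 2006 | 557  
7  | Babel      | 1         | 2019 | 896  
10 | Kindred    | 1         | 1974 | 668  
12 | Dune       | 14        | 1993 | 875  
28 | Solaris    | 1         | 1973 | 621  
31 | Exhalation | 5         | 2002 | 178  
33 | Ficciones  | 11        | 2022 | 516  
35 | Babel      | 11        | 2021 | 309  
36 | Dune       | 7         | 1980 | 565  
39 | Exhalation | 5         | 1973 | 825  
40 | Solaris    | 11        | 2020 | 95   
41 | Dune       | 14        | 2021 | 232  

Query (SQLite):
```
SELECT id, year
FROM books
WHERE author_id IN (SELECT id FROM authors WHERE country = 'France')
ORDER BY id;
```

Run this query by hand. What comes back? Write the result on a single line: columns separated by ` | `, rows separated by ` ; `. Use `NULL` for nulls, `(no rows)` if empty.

Inner query: authors.id where country = 'France'.
Outer: keep books rows whose author_id is in that set.
Inner query → {11}

33 | 2022 ; 35 | 2021 ; 40 | 2020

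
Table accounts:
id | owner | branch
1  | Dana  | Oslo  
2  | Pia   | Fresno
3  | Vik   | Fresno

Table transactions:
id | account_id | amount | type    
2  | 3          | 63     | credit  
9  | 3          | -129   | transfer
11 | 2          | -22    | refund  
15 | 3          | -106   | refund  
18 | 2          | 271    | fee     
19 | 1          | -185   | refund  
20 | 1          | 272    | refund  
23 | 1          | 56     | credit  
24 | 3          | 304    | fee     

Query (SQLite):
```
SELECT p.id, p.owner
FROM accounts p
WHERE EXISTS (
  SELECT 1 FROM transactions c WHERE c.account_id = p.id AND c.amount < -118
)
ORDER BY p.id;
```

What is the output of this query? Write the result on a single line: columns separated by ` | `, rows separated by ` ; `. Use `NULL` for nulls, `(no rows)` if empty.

For each accounts row, check whether any transactions with matching account_id has amount < -118.
Keep rows where that is true.

1 | Dana ; 3 | Vik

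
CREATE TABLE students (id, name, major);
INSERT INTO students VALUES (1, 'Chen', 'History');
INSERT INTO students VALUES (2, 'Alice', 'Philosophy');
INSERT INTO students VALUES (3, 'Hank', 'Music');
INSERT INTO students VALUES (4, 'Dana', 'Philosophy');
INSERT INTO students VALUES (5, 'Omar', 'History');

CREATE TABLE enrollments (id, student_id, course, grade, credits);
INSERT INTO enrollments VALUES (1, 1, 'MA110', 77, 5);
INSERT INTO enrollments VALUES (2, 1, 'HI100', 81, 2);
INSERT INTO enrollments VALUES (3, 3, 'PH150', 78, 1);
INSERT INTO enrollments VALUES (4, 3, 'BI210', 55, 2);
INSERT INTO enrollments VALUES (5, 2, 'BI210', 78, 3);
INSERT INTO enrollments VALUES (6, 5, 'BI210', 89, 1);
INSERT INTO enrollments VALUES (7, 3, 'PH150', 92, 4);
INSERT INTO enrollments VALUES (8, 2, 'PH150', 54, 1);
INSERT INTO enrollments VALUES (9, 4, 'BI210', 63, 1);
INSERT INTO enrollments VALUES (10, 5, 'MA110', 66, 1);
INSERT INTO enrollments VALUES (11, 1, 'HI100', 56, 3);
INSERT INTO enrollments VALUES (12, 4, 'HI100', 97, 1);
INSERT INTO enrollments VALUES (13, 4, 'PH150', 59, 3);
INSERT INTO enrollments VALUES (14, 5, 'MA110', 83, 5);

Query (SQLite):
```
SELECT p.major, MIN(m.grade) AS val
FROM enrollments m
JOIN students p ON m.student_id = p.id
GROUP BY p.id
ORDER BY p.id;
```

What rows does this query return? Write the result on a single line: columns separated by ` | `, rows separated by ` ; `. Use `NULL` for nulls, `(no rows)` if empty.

History | 56 ; Philosophy | 54 ; Music | 55 ; Philosophy | 59 ; History | 66

Join each enrollments row to its students via student_id.
Group joined rows by students.id; compute MIN(m.grade) per group.
  1: ids {1, 2, 11} → MIN(m.grade)=56
  2: ids {5, 8} → MIN(m.grade)=54
  3: ids {3, 4, 7} → MIN(m.grade)=55
  4: ids {9, 12, 13} → MIN(m.grade)=59
  5: ids {6, 10, 14} → MIN(m.grade)=66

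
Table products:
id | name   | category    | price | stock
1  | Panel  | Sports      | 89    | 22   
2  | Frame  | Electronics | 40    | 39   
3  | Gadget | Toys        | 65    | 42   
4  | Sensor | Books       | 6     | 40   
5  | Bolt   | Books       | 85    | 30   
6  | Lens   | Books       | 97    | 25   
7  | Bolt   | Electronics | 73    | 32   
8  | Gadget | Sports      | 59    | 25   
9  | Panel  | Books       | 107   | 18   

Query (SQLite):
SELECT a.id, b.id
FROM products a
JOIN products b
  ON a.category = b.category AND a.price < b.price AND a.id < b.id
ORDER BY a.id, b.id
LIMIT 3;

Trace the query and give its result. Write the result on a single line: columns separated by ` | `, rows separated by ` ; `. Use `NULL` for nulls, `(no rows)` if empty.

Pairs (a,b) with same category, a.price < b.price, a.id < b.id.
category groups: Books:{4,5,6,9} Electronics:{2,7} Sports:{1,8} Toys:{3}
Ordered by (a.id, b.id); first 3.

2 | 7 ; 4 | 5 ; 4 | 6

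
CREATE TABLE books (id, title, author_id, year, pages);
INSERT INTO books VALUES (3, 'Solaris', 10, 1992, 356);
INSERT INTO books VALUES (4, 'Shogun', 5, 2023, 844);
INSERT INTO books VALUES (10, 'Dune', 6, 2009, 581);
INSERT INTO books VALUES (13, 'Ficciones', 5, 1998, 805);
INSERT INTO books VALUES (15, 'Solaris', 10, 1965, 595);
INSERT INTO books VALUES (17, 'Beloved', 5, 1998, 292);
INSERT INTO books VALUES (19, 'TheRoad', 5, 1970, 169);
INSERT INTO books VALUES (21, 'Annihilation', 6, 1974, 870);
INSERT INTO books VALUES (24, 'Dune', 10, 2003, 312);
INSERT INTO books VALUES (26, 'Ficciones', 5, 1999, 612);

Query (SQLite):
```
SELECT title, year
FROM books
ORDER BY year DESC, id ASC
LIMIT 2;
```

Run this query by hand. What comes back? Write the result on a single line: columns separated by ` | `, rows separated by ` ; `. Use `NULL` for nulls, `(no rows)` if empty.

Shogun | 2023 ; Dune | 2009

Sort by year desc, tiebreak id asc: (2023, id=4), (2009, id=10), (2003, id=24), (1999, id=26), (1998, id=13) …. Take first 2.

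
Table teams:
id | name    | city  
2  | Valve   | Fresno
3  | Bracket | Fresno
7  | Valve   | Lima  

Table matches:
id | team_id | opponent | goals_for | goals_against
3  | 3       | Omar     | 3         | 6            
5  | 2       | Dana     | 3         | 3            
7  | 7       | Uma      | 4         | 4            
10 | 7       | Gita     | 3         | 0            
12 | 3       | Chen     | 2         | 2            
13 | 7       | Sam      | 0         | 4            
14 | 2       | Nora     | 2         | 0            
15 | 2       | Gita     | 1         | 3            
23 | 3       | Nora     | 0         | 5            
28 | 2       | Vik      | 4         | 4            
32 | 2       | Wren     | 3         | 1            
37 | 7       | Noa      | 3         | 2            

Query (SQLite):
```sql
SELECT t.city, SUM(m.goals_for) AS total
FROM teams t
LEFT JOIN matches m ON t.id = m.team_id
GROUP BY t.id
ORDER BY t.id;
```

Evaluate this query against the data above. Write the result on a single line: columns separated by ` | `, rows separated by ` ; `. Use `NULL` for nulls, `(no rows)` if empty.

Fresno | 13 ; Fresno | 5 ; Lima | 10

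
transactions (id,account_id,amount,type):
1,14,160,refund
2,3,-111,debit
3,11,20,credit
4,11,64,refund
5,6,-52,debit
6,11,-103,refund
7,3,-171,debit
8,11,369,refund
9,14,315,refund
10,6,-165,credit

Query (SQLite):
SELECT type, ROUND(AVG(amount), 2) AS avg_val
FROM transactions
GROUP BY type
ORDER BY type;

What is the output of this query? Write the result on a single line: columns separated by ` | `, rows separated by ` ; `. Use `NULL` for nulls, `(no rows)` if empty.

credit | -72.5 ; debit | -111.33 ; refund | 161

Partition transactions by type; compute ROUND(AVG(amount), 2) within each group.
  credit: ids {3, 10} → ROUND(AVG(amount), 2)=-72.5
  debit: ids {2, 5, 7} → ROUND(AVG(amount), 2)=-111.33
  refund: ids {1, 4, 6, 8, 9} → ROUND(AVG(amount), 2)=161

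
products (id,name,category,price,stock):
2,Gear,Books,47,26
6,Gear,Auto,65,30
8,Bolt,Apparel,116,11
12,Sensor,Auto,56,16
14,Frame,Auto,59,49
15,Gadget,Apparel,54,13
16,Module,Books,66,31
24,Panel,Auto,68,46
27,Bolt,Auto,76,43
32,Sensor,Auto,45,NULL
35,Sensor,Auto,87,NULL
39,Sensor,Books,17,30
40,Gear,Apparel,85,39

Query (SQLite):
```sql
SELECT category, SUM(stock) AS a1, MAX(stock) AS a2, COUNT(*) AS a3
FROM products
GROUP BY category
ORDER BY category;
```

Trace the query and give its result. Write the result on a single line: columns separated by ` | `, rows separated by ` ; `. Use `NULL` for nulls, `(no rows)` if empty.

Group products by category.
Per group compute: SUM(stock), MAX(stock), COUNT(*).
  Apparel: ids {8, 15, 40} → SUM(stock)=63, MAX(stock)=39, COUNT(*)=3
  Auto: ids {6, 12, 14, 24, 27, 32, 35} → SUM(stock)=184, MAX(stock)=49, COUNT(*)=7
  Books: ids {2, 16, 39} → SUM(stock)=87, MAX(stock)=31, COUNT(*)=3

Apparel | 63 | 39 | 3 ; Auto | 184 | 49 | 7 ; Books | 87 | 31 | 3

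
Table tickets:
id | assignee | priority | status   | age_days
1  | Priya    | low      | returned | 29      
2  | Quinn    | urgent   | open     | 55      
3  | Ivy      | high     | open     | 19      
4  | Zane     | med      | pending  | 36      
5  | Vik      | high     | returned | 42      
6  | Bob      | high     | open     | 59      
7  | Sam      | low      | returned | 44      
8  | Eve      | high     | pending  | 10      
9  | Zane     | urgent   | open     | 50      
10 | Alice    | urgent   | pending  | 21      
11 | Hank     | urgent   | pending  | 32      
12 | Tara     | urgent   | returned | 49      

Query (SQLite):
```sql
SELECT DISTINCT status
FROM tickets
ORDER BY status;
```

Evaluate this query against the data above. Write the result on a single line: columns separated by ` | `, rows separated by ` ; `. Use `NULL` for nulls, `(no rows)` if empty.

Collect distinct status values from tickets.

open ; pending ; returned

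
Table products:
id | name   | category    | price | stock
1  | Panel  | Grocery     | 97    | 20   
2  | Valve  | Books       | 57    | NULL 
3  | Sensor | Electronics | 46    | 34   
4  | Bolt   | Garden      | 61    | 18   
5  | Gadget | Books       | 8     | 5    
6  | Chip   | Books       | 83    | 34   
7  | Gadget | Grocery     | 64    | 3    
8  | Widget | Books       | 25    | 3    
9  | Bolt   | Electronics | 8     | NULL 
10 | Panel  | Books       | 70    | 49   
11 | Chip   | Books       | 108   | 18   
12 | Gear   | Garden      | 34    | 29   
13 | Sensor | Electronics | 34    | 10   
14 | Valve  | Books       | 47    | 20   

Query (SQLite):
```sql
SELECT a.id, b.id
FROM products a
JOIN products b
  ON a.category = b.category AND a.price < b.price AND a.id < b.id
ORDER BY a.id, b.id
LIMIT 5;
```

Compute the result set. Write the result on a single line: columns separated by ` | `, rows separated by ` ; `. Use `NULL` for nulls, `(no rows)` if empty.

Pairs (a,b) with same category, a.price < b.price, a.id < b.id.
category groups: Books:{2,5,6,8,10,11,14} Electronics:{3,9,13} Garden:{4,12} Grocery:{1,7}
Ordered by (a.id, b.id); first 5.

2 | 6 ; 2 | 10 ; 2 | 11 ; 5 | 6 ; 5 | 8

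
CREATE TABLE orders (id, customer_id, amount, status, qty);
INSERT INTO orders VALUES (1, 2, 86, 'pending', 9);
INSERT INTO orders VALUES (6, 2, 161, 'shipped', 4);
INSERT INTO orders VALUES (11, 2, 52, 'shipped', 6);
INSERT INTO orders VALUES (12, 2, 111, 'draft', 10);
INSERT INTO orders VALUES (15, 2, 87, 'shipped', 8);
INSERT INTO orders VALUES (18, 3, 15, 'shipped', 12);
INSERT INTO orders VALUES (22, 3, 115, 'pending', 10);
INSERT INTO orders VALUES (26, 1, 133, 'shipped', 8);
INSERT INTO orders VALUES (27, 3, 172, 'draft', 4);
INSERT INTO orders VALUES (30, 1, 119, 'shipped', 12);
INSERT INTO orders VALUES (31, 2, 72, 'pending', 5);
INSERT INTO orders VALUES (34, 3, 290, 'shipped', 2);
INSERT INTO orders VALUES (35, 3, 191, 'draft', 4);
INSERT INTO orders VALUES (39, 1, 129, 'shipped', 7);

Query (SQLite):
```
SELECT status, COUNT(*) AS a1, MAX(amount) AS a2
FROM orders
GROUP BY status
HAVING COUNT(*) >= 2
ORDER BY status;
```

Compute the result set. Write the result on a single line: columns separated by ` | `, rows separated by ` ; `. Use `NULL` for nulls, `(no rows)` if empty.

Group orders by status.
Per group compute: COUNT(*), MAX(amount).
HAVING: drop groups with fewer than 2 rows.
  draft: ids {12, 27, 35} → COUNT(*)=3, MAX(amount)=191
  pending: ids {1, 22, 31} → COUNT(*)=3, MAX(amount)=115
  shipped: ids {6, 11, 15, 18, 26, 30, 34, 39} → COUNT(*)=8, MAX(amount)=290

draft | 3 | 191 ; pending | 3 | 115 ; shipped | 8 | 290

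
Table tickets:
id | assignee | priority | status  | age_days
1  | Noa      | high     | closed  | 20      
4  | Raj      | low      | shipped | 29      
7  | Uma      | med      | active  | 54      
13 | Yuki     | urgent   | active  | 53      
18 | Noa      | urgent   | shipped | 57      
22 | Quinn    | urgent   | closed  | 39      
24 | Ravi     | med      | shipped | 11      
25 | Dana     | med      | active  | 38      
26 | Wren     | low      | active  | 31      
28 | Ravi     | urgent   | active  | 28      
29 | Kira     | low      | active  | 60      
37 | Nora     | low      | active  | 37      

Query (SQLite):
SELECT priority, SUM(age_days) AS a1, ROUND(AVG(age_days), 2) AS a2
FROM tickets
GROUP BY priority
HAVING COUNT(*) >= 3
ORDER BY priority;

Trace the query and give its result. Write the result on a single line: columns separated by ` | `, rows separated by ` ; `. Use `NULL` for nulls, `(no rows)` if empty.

low | 157 | 39.25 ; med | 103 | 34.33 ; urgent | 177 | 44.25

Group tickets by priority.
Per group compute: SUM(age_days), ROUND(AVG(age_days), 2).
HAVING: drop groups with fewer than 3 rows.
  high: ids {1} → SUM(age_days)=20, ROUND(AVG(age_days), 2)=20
  low: ids {4, 26, 29, 37} → SUM(age_days)=157, ROUND(AVG(age_days), 2)=39.25
  med: ids {7, 24, 25} → SUM(age_days)=103, ROUND(AVG(age_days), 2)=34.33
  urgent: ids {13, 18, 22, 28} → SUM(age_days)=177, ROUND(AVG(age_days), 2)=44.25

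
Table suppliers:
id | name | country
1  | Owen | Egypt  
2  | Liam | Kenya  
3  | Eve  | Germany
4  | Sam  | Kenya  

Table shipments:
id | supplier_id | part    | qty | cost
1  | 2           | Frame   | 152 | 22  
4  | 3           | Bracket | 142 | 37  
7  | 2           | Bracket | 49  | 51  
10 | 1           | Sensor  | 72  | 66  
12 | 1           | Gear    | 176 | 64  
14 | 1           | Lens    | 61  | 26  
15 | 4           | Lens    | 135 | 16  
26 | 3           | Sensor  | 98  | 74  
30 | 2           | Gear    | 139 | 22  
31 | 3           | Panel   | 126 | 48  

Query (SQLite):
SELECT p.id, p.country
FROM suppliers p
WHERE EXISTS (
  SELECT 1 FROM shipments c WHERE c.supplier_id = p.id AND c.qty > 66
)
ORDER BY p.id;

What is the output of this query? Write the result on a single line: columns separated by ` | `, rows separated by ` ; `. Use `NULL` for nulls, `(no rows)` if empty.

1 | Egypt ; 2 | Kenya ; 3 | Germany ; 4 | Kenya

For each suppliers row, check whether any shipments with matching supplier_id has qty > 66.
Keep rows where that is true.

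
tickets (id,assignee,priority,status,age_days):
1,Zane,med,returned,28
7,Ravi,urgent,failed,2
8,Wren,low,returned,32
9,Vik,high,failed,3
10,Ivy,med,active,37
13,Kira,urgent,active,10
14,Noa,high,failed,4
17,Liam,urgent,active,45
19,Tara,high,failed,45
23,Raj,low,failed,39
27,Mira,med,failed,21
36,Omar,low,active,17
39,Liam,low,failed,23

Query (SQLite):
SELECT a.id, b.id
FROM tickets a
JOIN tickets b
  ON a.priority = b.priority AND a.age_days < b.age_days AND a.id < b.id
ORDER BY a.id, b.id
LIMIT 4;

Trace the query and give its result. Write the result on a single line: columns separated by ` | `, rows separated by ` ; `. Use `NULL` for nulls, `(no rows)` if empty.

1 | 10 ; 7 | 13 ; 7 | 17 ; 8 | 23

Pairs (a,b) with same priority, a.age_days < b.age_days, a.id < b.id.
priority groups: high:{9,14,19} low:{8,23,36,39} med:{1,10,27} urgent:{7,13,17}
Ordered by (a.id, b.id); first 4.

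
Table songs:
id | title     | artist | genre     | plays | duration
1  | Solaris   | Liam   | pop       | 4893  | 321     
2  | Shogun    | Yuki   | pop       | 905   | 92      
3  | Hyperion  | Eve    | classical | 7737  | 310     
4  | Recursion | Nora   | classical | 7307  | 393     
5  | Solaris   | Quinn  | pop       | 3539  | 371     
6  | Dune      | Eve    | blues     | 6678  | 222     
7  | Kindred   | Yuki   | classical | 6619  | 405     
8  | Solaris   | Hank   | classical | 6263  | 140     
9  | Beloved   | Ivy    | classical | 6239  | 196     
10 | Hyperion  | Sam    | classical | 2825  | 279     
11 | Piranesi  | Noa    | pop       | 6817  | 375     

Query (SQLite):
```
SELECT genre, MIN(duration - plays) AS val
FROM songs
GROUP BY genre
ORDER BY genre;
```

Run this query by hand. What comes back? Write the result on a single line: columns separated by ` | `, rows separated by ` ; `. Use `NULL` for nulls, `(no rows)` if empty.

blues | -6456 ; classical | -7427 ; pop | -6442

For each row compute duration - plays.
Group by genre; take MIN of the expression per group.
  blues: ids {6} → MIN(duration - plays)=-6456
  classical: ids {3, 4, 7, 8, 9, 10} → MIN(duration - plays)=-7427
  pop: ids {1, 2, 5, 11} → MIN(duration - plays)=-6442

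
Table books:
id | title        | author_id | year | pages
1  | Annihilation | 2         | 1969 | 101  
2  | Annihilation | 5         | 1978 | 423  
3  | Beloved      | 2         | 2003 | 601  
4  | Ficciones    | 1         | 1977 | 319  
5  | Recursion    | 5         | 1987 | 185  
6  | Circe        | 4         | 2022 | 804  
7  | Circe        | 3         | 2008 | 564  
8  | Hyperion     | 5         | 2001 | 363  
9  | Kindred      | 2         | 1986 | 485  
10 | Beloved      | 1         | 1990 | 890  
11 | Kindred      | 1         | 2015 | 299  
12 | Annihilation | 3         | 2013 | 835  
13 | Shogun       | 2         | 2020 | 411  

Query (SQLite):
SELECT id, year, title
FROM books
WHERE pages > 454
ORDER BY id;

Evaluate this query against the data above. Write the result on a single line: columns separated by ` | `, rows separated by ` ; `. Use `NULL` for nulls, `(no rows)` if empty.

3 | 2003 | Beloved ; 6 | 2022 | Circe ; 7 | 2008 | Circe ; 9 | 1986 | Kindred ; 10 | 1990 | Beloved ; 12 | 2013 | Annihilation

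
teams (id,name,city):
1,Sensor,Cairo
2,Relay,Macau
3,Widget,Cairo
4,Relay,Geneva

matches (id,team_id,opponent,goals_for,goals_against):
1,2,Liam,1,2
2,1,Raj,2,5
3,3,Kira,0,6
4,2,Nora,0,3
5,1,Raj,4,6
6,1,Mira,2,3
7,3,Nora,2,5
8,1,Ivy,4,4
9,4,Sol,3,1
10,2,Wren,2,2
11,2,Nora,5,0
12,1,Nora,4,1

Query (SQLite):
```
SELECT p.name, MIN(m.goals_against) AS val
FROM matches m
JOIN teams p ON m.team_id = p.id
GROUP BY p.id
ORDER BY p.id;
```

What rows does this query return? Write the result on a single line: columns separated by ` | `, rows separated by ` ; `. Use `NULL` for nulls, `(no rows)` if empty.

Join each matches row to its teams via team_id.
Group joined rows by teams.id; compute MIN(m.goals_against) per group.
  1: ids {2, 5, 6, 8, 12} → MIN(m.goals_against)=1
  2: ids {1, 4, 10, 11} → MIN(m.goals_against)=0
  3: ids {3, 7} → MIN(m.goals_against)=5
  4: ids {9} → MIN(m.goals_against)=1

Sensor | 1 ; Relay | 0 ; Widget | 5 ; Relay | 1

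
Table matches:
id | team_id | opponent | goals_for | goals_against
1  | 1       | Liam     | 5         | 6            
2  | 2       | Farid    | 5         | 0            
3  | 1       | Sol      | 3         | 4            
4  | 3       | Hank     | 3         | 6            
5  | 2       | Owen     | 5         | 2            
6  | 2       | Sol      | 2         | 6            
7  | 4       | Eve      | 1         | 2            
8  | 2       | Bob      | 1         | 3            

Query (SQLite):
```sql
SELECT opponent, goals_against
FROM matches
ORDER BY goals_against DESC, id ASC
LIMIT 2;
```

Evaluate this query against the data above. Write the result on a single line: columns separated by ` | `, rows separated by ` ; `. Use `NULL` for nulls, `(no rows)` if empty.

Sort by goals_against desc, tiebreak id asc: (6, id=1), (6, id=4), (6, id=6), (4, id=3), (3, id=8) …. Take first 2.

Liam | 6 ; Hank | 6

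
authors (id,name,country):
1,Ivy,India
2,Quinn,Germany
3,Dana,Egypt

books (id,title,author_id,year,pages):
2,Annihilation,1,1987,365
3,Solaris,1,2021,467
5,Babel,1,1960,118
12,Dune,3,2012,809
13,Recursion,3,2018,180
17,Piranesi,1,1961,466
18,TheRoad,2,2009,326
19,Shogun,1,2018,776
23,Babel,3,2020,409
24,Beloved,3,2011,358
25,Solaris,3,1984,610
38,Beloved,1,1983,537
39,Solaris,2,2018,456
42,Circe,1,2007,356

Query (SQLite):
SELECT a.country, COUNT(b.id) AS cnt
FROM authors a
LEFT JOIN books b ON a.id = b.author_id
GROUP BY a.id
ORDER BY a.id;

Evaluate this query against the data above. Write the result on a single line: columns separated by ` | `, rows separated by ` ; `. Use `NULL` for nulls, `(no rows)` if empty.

India | 7 ; Germany | 2 ; Egypt | 5

LEFT JOIN keeps every authors row; unmatched ones get NULL for books columns.
Group by authors.id and compute COUNT(b.id). COUNT(col) of an all-NULL group is 0.
  1: ids {2, 3, 5, 17, 19, 38, 42} → COUNT(b.id)=7
  2: ids {18, 39} → COUNT(b.id)=2
  3: ids {12, 13, 23, 24, 25} → COUNT(b.id)=5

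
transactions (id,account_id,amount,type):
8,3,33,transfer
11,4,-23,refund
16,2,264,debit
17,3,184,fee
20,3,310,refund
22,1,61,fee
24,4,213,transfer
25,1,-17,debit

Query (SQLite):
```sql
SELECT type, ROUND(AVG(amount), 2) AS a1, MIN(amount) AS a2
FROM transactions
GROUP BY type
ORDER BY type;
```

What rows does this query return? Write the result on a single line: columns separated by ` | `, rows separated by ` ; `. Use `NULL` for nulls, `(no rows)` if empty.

Group transactions by type.
Per group compute: ROUND(AVG(amount), 2), MIN(amount).
  debit: ids {16, 25} → ROUND(AVG(amount), 2)=123.5, MIN(amount)=-17
  fee: ids {17, 22} → ROUND(AVG(amount), 2)=122.5, MIN(amount)=61
  refund: ids {11, 20} → ROUND(AVG(amount), 2)=143.5, MIN(amount)=-23
  transfer: ids {8, 24} → ROUND(AVG(amount), 2)=123, MIN(amount)=33

debit | 123.5 | -17 ; fee | 122.5 | 61 ; refund | 143.5 | -23 ; transfer | 123 | 33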